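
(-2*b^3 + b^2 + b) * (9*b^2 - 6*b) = -18*b^5 + 21*b^4 + 3*b^3 - 6*b^2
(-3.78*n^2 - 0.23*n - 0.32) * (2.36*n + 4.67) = -8.9208*n^3 - 18.1954*n^2 - 1.8293*n - 1.4944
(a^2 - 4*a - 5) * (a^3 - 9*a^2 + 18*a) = a^5 - 13*a^4 + 49*a^3 - 27*a^2 - 90*a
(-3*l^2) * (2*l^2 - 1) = -6*l^4 + 3*l^2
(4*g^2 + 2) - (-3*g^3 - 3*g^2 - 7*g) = 3*g^3 + 7*g^2 + 7*g + 2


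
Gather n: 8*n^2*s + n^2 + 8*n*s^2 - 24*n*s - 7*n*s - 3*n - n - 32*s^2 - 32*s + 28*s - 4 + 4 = n^2*(8*s + 1) + n*(8*s^2 - 31*s - 4) - 32*s^2 - 4*s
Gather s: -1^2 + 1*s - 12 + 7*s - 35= 8*s - 48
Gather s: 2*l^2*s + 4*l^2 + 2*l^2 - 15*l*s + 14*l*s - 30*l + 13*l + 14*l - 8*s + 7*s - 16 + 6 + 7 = 6*l^2 - 3*l + s*(2*l^2 - l - 1) - 3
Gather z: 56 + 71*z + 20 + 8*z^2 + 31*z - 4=8*z^2 + 102*z + 72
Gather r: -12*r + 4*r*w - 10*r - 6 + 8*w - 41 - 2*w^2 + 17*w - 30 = r*(4*w - 22) - 2*w^2 + 25*w - 77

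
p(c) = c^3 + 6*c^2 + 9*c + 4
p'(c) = 3*c^2 + 12*c + 9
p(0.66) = 12.84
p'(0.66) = 18.23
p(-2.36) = 3.03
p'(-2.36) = -2.61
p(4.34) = 237.82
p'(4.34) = 117.59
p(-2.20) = 2.59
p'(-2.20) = -2.88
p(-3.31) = 3.68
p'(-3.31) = 2.15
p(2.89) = 104.26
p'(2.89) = 68.74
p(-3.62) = 2.61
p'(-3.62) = 4.87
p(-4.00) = 0.00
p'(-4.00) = 9.00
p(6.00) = 490.00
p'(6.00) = 189.00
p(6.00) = 490.00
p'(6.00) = 189.00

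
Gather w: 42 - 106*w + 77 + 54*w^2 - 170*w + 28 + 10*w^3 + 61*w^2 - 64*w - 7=10*w^3 + 115*w^2 - 340*w + 140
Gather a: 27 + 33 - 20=40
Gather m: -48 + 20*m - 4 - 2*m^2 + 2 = -2*m^2 + 20*m - 50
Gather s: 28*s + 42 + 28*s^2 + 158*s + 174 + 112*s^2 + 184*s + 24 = 140*s^2 + 370*s + 240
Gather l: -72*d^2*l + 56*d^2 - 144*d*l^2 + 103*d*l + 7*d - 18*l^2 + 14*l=56*d^2 + 7*d + l^2*(-144*d - 18) + l*(-72*d^2 + 103*d + 14)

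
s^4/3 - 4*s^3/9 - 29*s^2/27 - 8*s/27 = s*(s/3 + 1/3)*(s - 8/3)*(s + 1/3)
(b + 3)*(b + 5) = b^2 + 8*b + 15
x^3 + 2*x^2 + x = x*(x + 1)^2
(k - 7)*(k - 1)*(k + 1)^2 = k^4 - 6*k^3 - 8*k^2 + 6*k + 7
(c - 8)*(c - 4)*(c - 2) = c^3 - 14*c^2 + 56*c - 64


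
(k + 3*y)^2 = k^2 + 6*k*y + 9*y^2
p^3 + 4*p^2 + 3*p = p*(p + 1)*(p + 3)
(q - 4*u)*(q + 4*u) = q^2 - 16*u^2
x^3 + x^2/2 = x^2*(x + 1/2)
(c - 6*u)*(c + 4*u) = c^2 - 2*c*u - 24*u^2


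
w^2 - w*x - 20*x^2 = (w - 5*x)*(w + 4*x)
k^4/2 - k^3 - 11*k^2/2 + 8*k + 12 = (k/2 + sqrt(2))*(k - 3)*(k + 1)*(k - 2*sqrt(2))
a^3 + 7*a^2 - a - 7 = (a - 1)*(a + 1)*(a + 7)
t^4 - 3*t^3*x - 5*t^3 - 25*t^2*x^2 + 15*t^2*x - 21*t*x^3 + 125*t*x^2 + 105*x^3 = (t - 5)*(t - 7*x)*(t + x)*(t + 3*x)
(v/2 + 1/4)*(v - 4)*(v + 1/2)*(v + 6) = v^4/2 + 3*v^3/2 - 87*v^2/8 - 47*v/4 - 3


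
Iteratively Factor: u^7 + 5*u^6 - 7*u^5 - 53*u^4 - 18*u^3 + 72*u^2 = (u - 1)*(u^6 + 6*u^5 - u^4 - 54*u^3 - 72*u^2) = (u - 1)*(u + 4)*(u^5 + 2*u^4 - 9*u^3 - 18*u^2) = u*(u - 1)*(u + 4)*(u^4 + 2*u^3 - 9*u^2 - 18*u) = u*(u - 1)*(u + 3)*(u + 4)*(u^3 - u^2 - 6*u) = u^2*(u - 1)*(u + 3)*(u + 4)*(u^2 - u - 6) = u^2*(u - 1)*(u + 2)*(u + 3)*(u + 4)*(u - 3)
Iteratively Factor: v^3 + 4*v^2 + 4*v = (v + 2)*(v^2 + 2*v) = v*(v + 2)*(v + 2)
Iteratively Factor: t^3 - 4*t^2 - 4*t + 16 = (t - 2)*(t^2 - 2*t - 8) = (t - 2)*(t + 2)*(t - 4)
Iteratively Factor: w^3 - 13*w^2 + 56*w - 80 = (w - 4)*(w^2 - 9*w + 20) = (w - 4)^2*(w - 5)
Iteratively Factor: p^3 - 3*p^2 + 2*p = (p - 2)*(p^2 - p) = p*(p - 2)*(p - 1)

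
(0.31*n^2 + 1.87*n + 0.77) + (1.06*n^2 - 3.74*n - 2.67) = 1.37*n^2 - 1.87*n - 1.9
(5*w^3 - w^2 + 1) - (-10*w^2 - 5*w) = 5*w^3 + 9*w^2 + 5*w + 1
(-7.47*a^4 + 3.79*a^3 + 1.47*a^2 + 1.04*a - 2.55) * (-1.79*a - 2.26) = 13.3713*a^5 + 10.0981*a^4 - 11.1967*a^3 - 5.1838*a^2 + 2.2141*a + 5.763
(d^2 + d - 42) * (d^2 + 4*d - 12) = d^4 + 5*d^3 - 50*d^2 - 180*d + 504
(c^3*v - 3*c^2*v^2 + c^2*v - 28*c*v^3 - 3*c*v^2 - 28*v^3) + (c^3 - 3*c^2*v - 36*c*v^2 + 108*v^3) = c^3*v + c^3 - 3*c^2*v^2 - 2*c^2*v - 28*c*v^3 - 39*c*v^2 + 80*v^3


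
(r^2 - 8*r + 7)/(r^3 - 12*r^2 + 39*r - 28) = 1/(r - 4)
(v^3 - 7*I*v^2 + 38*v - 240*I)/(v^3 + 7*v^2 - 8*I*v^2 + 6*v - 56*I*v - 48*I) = (v^2 + I*v + 30)/(v^2 + 7*v + 6)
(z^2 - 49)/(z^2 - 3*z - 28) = (z + 7)/(z + 4)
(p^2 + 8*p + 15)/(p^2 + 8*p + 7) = (p^2 + 8*p + 15)/(p^2 + 8*p + 7)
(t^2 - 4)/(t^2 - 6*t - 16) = (t - 2)/(t - 8)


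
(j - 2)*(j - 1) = j^2 - 3*j + 2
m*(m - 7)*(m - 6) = m^3 - 13*m^2 + 42*m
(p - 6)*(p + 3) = p^2 - 3*p - 18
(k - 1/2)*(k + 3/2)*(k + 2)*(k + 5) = k^4 + 8*k^3 + 65*k^2/4 + 19*k/4 - 15/2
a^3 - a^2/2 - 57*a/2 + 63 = (a - 7/2)*(a - 3)*(a + 6)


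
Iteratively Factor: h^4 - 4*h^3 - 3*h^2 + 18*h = (h + 2)*(h^3 - 6*h^2 + 9*h) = (h - 3)*(h + 2)*(h^2 - 3*h) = h*(h - 3)*(h + 2)*(h - 3)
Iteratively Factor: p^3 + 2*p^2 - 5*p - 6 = (p + 1)*(p^2 + p - 6) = (p + 1)*(p + 3)*(p - 2)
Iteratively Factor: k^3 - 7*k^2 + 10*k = (k - 5)*(k^2 - 2*k) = (k - 5)*(k - 2)*(k)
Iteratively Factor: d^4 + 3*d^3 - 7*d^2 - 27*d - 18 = (d + 1)*(d^3 + 2*d^2 - 9*d - 18) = (d + 1)*(d + 2)*(d^2 - 9) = (d - 3)*(d + 1)*(d + 2)*(d + 3)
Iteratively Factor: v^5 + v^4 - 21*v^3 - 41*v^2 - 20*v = (v - 5)*(v^4 + 6*v^3 + 9*v^2 + 4*v) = (v - 5)*(v + 1)*(v^3 + 5*v^2 + 4*v) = (v - 5)*(v + 1)*(v + 4)*(v^2 + v) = (v - 5)*(v + 1)^2*(v + 4)*(v)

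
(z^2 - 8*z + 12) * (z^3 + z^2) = z^5 - 7*z^4 + 4*z^3 + 12*z^2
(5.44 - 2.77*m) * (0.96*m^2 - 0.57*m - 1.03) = -2.6592*m^3 + 6.8013*m^2 - 0.2477*m - 5.6032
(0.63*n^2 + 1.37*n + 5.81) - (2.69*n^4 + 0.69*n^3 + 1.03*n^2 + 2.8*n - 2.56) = -2.69*n^4 - 0.69*n^3 - 0.4*n^2 - 1.43*n + 8.37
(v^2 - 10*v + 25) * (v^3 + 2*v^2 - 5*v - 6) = v^5 - 8*v^4 + 94*v^2 - 65*v - 150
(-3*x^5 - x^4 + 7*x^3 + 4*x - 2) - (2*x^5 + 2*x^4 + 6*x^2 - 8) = -5*x^5 - 3*x^4 + 7*x^3 - 6*x^2 + 4*x + 6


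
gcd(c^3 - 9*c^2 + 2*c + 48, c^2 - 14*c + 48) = c - 8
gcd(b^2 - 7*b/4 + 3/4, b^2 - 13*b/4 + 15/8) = b - 3/4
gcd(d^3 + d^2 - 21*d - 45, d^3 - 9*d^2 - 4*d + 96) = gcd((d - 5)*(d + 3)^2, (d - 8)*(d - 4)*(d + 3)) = d + 3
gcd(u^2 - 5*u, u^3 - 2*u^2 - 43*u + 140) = u - 5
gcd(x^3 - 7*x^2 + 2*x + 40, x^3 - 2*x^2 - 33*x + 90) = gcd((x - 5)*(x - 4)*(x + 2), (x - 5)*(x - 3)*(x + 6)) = x - 5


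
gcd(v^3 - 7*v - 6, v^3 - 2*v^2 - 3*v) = v^2 - 2*v - 3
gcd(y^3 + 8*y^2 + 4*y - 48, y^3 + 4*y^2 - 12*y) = y^2 + 4*y - 12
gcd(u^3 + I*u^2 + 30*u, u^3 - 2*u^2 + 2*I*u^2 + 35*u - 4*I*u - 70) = u - 5*I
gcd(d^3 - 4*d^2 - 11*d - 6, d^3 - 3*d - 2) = d^2 + 2*d + 1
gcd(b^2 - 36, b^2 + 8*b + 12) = b + 6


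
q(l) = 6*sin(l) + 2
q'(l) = 6*cos(l)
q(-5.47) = 6.36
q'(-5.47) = 4.12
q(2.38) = 6.14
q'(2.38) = -4.34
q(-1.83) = -3.80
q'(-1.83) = -1.54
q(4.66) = -3.99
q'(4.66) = -0.31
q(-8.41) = -3.10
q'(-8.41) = -3.17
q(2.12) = 7.12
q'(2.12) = -3.13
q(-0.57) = -1.24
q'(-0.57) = 5.05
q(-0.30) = 0.23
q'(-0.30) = 5.73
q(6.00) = 0.32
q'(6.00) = 5.76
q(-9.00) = -0.47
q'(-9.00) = -5.47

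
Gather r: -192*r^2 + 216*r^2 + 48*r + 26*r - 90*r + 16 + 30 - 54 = 24*r^2 - 16*r - 8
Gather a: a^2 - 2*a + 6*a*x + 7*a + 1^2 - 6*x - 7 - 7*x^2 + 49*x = a^2 + a*(6*x + 5) - 7*x^2 + 43*x - 6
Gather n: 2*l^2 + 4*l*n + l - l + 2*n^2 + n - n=2*l^2 + 4*l*n + 2*n^2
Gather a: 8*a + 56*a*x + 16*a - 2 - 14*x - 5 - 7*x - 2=a*(56*x + 24) - 21*x - 9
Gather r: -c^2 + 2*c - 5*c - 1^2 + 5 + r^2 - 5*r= -c^2 - 3*c + r^2 - 5*r + 4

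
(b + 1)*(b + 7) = b^2 + 8*b + 7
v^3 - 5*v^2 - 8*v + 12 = (v - 6)*(v - 1)*(v + 2)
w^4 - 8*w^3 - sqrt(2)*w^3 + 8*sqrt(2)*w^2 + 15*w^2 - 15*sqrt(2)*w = w*(w - 5)*(w - 3)*(w - sqrt(2))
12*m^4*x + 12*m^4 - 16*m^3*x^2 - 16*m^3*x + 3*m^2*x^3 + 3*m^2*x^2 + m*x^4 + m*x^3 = (-2*m + x)*(-m + x)*(6*m + x)*(m*x + m)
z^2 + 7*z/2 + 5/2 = (z + 1)*(z + 5/2)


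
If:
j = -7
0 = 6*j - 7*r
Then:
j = -7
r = -6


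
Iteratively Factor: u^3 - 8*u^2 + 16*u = (u - 4)*(u^2 - 4*u) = u*(u - 4)*(u - 4)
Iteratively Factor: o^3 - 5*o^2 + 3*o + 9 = (o - 3)*(o^2 - 2*o - 3) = (o - 3)^2*(o + 1)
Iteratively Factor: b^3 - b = (b + 1)*(b^2 - b) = b*(b + 1)*(b - 1)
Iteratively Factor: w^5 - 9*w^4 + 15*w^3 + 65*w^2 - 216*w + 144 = (w - 3)*(w^4 - 6*w^3 - 3*w^2 + 56*w - 48) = (w - 3)*(w + 3)*(w^3 - 9*w^2 + 24*w - 16) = (w - 3)*(w - 1)*(w + 3)*(w^2 - 8*w + 16) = (w - 4)*(w - 3)*(w - 1)*(w + 3)*(w - 4)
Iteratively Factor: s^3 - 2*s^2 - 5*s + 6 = (s - 1)*(s^2 - s - 6) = (s - 3)*(s - 1)*(s + 2)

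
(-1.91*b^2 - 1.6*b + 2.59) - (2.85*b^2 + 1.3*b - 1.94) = -4.76*b^2 - 2.9*b + 4.53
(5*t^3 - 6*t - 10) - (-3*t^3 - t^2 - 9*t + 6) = 8*t^3 + t^2 + 3*t - 16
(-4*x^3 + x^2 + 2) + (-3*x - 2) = -4*x^3 + x^2 - 3*x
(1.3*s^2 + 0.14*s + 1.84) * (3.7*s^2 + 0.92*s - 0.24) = 4.81*s^4 + 1.714*s^3 + 6.6248*s^2 + 1.6592*s - 0.4416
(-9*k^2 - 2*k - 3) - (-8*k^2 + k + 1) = -k^2 - 3*k - 4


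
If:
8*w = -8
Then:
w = -1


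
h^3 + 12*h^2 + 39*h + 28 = (h + 1)*(h + 4)*(h + 7)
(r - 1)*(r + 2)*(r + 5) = r^3 + 6*r^2 + 3*r - 10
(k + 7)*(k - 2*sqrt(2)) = k^2 - 2*sqrt(2)*k + 7*k - 14*sqrt(2)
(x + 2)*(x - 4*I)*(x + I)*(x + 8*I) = x^4 + 2*x^3 + 5*I*x^3 + 28*x^2 + 10*I*x^2 + 56*x + 32*I*x + 64*I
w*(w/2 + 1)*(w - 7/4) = w^3/2 + w^2/8 - 7*w/4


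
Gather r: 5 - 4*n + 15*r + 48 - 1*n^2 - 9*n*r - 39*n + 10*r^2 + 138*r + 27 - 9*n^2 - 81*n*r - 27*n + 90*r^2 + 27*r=-10*n^2 - 70*n + 100*r^2 + r*(180 - 90*n) + 80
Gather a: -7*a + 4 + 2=6 - 7*a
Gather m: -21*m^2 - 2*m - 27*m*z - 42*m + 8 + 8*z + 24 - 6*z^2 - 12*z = -21*m^2 + m*(-27*z - 44) - 6*z^2 - 4*z + 32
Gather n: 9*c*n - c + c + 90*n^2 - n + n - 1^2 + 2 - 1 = 9*c*n + 90*n^2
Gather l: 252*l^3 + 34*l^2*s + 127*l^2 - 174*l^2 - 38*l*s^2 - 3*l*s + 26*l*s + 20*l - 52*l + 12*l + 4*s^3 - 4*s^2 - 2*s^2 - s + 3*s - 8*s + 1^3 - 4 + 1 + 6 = 252*l^3 + l^2*(34*s - 47) + l*(-38*s^2 + 23*s - 20) + 4*s^3 - 6*s^2 - 6*s + 4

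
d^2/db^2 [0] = 0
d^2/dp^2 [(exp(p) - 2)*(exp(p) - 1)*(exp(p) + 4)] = (9*exp(2*p) + 4*exp(p) - 10)*exp(p)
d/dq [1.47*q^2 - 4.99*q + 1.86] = 2.94*q - 4.99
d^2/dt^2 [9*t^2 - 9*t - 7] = 18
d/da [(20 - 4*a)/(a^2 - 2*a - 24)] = 4*(-a^2 + 2*a + 2*(a - 5)*(a - 1) + 24)/(-a^2 + 2*a + 24)^2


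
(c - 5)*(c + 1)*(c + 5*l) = c^3 + 5*c^2*l - 4*c^2 - 20*c*l - 5*c - 25*l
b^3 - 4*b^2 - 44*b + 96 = (b - 8)*(b - 2)*(b + 6)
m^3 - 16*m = m*(m - 4)*(m + 4)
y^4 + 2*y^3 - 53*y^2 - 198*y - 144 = (y - 8)*(y + 1)*(y + 3)*(y + 6)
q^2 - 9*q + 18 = (q - 6)*(q - 3)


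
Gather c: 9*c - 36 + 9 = 9*c - 27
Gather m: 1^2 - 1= 0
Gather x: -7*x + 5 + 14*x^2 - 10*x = 14*x^2 - 17*x + 5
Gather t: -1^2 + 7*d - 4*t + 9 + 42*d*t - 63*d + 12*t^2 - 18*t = -56*d + 12*t^2 + t*(42*d - 22) + 8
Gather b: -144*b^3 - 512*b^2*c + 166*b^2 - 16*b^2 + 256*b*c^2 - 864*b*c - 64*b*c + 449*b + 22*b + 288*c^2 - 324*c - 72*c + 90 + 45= -144*b^3 + b^2*(150 - 512*c) + b*(256*c^2 - 928*c + 471) + 288*c^2 - 396*c + 135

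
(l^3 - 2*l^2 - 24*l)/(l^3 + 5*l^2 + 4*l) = (l - 6)/(l + 1)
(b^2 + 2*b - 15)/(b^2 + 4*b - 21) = (b + 5)/(b + 7)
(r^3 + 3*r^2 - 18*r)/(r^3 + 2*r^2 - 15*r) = (r + 6)/(r + 5)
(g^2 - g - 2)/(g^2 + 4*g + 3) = (g - 2)/(g + 3)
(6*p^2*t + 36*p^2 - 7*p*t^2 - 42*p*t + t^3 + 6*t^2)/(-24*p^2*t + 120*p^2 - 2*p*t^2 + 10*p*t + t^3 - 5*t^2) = (-p*t - 6*p + t^2 + 6*t)/(4*p*t - 20*p + t^2 - 5*t)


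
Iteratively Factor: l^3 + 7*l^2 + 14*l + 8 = (l + 1)*(l^2 + 6*l + 8) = (l + 1)*(l + 2)*(l + 4)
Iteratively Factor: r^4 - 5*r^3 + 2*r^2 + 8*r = (r - 4)*(r^3 - r^2 - 2*r) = r*(r - 4)*(r^2 - r - 2) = r*(r - 4)*(r - 2)*(r + 1)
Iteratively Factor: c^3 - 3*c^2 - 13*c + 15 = (c - 1)*(c^2 - 2*c - 15) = (c - 5)*(c - 1)*(c + 3)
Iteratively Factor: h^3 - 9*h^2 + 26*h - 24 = (h - 4)*(h^2 - 5*h + 6) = (h - 4)*(h - 3)*(h - 2)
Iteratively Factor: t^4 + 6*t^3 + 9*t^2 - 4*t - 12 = (t - 1)*(t^3 + 7*t^2 + 16*t + 12) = (t - 1)*(t + 2)*(t^2 + 5*t + 6) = (t - 1)*(t + 2)^2*(t + 3)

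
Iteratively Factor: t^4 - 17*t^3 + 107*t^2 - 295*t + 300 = (t - 3)*(t^3 - 14*t^2 + 65*t - 100) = (t - 5)*(t - 3)*(t^2 - 9*t + 20) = (t - 5)^2*(t - 3)*(t - 4)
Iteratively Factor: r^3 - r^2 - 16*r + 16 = (r - 1)*(r^2 - 16) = (r - 4)*(r - 1)*(r + 4)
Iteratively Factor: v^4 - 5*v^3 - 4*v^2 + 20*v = (v + 2)*(v^3 - 7*v^2 + 10*v) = (v - 5)*(v + 2)*(v^2 - 2*v) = (v - 5)*(v - 2)*(v + 2)*(v)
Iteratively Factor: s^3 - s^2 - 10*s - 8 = (s + 1)*(s^2 - 2*s - 8) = (s - 4)*(s + 1)*(s + 2)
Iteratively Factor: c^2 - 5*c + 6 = (c - 2)*(c - 3)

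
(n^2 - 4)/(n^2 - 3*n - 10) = (n - 2)/(n - 5)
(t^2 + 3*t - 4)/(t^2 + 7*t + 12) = (t - 1)/(t + 3)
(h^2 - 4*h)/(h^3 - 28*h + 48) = h/(h^2 + 4*h - 12)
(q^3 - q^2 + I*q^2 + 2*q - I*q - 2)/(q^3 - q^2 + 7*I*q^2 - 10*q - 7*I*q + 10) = (q - I)/(q + 5*I)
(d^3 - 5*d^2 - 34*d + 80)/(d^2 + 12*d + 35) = (d^2 - 10*d + 16)/(d + 7)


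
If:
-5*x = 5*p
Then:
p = -x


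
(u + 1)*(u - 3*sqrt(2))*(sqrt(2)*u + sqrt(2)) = sqrt(2)*u^3 - 6*u^2 + 2*sqrt(2)*u^2 - 12*u + sqrt(2)*u - 6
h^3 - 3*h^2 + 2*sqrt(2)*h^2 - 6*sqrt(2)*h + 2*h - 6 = (h - 3)*(h + sqrt(2))^2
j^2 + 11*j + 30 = (j + 5)*(j + 6)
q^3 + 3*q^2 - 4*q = q*(q - 1)*(q + 4)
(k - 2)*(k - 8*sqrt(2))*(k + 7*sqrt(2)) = k^3 - 2*k^2 - sqrt(2)*k^2 - 112*k + 2*sqrt(2)*k + 224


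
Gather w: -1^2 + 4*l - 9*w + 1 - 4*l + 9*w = 0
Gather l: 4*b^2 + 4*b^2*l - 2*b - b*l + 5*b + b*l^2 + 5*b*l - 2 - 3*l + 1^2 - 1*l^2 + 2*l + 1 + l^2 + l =4*b^2 + b*l^2 + 3*b + l*(4*b^2 + 4*b)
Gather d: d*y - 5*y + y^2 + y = d*y + y^2 - 4*y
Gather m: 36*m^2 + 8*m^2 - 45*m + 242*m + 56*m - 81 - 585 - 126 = 44*m^2 + 253*m - 792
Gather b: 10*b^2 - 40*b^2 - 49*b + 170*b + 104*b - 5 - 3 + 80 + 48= -30*b^2 + 225*b + 120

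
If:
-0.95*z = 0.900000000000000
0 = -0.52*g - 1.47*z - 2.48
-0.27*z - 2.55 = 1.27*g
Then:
No Solution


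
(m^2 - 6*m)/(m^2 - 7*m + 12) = m*(m - 6)/(m^2 - 7*m + 12)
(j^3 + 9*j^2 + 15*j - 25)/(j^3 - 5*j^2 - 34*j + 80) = (j^2 + 4*j - 5)/(j^2 - 10*j + 16)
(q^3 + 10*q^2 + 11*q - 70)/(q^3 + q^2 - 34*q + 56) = (q + 5)/(q - 4)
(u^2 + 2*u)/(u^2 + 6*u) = (u + 2)/(u + 6)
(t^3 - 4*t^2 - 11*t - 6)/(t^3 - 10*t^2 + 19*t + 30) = (t + 1)/(t - 5)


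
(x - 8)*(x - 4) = x^2 - 12*x + 32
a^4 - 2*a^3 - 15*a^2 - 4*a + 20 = (a - 5)*(a - 1)*(a + 2)^2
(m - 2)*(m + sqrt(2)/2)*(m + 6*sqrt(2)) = m^3 - 2*m^2 + 13*sqrt(2)*m^2/2 - 13*sqrt(2)*m + 6*m - 12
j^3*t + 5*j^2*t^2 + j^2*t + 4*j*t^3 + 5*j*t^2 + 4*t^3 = (j + t)*(j + 4*t)*(j*t + t)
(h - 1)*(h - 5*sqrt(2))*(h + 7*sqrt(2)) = h^3 - h^2 + 2*sqrt(2)*h^2 - 70*h - 2*sqrt(2)*h + 70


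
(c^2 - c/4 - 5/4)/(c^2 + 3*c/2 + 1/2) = (4*c - 5)/(2*(2*c + 1))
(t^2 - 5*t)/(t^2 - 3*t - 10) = t/(t + 2)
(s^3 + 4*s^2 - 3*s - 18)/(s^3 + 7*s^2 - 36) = (s + 3)/(s + 6)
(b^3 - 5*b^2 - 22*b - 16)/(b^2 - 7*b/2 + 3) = 2*(b^3 - 5*b^2 - 22*b - 16)/(2*b^2 - 7*b + 6)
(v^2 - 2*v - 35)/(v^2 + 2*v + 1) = (v^2 - 2*v - 35)/(v^2 + 2*v + 1)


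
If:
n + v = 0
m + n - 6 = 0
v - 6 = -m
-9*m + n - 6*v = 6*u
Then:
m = 6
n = 0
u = -9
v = 0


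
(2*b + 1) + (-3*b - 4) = -b - 3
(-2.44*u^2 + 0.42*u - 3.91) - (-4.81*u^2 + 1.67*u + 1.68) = 2.37*u^2 - 1.25*u - 5.59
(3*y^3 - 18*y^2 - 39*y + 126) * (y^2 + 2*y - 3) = 3*y^5 - 12*y^4 - 84*y^3 + 102*y^2 + 369*y - 378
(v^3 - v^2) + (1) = v^3 - v^2 + 1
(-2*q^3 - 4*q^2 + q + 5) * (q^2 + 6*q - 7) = -2*q^5 - 16*q^4 - 9*q^3 + 39*q^2 + 23*q - 35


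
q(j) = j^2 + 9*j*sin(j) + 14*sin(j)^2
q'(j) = 9*j*cos(j) + 2*j + 28*sin(j)*cos(j) + 9*sin(j)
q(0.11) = 0.29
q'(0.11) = 5.25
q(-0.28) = 1.84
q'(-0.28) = -12.91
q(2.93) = 14.74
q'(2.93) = -23.78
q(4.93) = -5.67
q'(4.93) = 4.75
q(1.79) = 32.27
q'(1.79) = 2.92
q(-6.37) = 45.65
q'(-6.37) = -73.05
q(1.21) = 23.91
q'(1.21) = 23.93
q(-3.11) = 10.57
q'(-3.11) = 22.36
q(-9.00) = 116.76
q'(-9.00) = 62.61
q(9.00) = 116.76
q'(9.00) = -62.61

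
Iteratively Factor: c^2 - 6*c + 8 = (c - 4)*(c - 2)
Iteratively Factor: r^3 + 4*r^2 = (r)*(r^2 + 4*r) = r^2*(r + 4)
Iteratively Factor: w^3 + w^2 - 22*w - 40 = (w - 5)*(w^2 + 6*w + 8) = (w - 5)*(w + 4)*(w + 2)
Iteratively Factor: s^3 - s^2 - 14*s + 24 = (s - 2)*(s^2 + s - 12) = (s - 2)*(s + 4)*(s - 3)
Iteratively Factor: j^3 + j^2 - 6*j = (j)*(j^2 + j - 6) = j*(j + 3)*(j - 2)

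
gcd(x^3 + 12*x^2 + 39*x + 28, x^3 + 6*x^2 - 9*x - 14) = x^2 + 8*x + 7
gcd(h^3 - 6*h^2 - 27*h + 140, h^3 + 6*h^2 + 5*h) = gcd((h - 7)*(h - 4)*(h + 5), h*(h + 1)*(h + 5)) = h + 5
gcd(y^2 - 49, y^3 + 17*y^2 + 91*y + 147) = y + 7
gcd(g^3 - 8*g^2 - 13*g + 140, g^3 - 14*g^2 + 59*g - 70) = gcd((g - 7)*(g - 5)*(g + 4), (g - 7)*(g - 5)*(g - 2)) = g^2 - 12*g + 35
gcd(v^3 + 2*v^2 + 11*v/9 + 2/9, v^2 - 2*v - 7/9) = v + 1/3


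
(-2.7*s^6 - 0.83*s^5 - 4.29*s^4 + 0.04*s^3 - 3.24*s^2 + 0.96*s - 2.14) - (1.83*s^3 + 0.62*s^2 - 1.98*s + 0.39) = -2.7*s^6 - 0.83*s^5 - 4.29*s^4 - 1.79*s^3 - 3.86*s^2 + 2.94*s - 2.53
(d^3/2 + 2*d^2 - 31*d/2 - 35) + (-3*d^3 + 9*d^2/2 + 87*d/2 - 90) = -5*d^3/2 + 13*d^2/2 + 28*d - 125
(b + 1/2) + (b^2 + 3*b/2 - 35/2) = b^2 + 5*b/2 - 17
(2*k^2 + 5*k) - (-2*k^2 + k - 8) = 4*k^2 + 4*k + 8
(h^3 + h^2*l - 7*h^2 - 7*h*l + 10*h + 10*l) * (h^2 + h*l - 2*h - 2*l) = h^5 + 2*h^4*l - 9*h^4 + h^3*l^2 - 18*h^3*l + 24*h^3 - 9*h^2*l^2 + 48*h^2*l - 20*h^2 + 24*h*l^2 - 40*h*l - 20*l^2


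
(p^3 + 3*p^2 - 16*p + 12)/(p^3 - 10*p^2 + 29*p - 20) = (p^2 + 4*p - 12)/(p^2 - 9*p + 20)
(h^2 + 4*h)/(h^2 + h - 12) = h/(h - 3)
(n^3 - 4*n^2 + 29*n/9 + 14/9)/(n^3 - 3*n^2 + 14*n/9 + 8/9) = (3*n - 7)/(3*n - 4)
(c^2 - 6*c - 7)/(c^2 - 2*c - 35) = (c + 1)/(c + 5)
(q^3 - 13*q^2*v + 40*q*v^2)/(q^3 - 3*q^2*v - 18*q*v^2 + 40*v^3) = q*(q - 8*v)/(q^2 + 2*q*v - 8*v^2)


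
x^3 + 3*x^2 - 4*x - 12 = (x - 2)*(x + 2)*(x + 3)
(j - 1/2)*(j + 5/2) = j^2 + 2*j - 5/4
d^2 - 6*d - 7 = (d - 7)*(d + 1)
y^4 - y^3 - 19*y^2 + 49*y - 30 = (y - 3)*(y - 2)*(y - 1)*(y + 5)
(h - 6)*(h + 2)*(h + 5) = h^3 + h^2 - 32*h - 60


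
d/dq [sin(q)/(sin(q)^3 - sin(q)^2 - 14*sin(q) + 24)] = (-2*sin(q)^3 + sin(q)^2 + 24)*cos(q)/(sin(q)^3 - sin(q)^2 - 14*sin(q) + 24)^2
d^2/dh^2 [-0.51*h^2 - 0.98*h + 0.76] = -1.02000000000000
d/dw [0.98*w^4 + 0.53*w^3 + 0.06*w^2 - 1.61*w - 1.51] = 3.92*w^3 + 1.59*w^2 + 0.12*w - 1.61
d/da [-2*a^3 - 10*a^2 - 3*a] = -6*a^2 - 20*a - 3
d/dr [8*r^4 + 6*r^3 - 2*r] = 32*r^3 + 18*r^2 - 2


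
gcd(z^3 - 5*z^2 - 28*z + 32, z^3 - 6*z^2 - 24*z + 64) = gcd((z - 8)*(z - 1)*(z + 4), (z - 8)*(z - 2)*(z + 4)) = z^2 - 4*z - 32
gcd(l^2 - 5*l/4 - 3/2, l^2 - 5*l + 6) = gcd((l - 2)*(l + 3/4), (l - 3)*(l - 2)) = l - 2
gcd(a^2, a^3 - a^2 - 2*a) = a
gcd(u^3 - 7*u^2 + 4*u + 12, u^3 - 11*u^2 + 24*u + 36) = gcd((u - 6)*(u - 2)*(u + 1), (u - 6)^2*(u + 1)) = u^2 - 5*u - 6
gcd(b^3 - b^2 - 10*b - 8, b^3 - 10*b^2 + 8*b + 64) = b^2 - 2*b - 8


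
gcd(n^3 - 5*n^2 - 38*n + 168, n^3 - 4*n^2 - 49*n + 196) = n^2 - 11*n + 28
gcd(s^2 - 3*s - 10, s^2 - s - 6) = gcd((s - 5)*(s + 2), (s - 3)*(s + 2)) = s + 2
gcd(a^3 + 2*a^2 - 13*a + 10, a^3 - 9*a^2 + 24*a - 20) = a - 2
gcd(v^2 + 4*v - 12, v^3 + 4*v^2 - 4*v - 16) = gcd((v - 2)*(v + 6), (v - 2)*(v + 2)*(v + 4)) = v - 2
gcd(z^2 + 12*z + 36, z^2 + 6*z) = z + 6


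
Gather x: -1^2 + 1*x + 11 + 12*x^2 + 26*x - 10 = 12*x^2 + 27*x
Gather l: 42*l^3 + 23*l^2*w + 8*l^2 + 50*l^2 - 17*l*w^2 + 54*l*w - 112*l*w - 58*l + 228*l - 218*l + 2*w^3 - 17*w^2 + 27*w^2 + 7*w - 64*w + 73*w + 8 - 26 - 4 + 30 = 42*l^3 + l^2*(23*w + 58) + l*(-17*w^2 - 58*w - 48) + 2*w^3 + 10*w^2 + 16*w + 8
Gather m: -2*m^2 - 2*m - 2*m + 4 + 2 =-2*m^2 - 4*m + 6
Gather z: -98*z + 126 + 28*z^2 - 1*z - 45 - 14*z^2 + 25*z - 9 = 14*z^2 - 74*z + 72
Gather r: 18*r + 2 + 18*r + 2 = 36*r + 4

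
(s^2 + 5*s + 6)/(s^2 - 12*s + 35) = (s^2 + 5*s + 6)/(s^2 - 12*s + 35)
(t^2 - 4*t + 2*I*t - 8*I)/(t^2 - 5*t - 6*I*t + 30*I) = (t^2 + 2*t*(-2 + I) - 8*I)/(t^2 - t*(5 + 6*I) + 30*I)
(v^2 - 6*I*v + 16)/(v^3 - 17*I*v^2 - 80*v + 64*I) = (v + 2*I)/(v^2 - 9*I*v - 8)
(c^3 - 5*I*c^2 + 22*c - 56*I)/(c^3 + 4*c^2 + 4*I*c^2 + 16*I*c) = (c^2 - 9*I*c - 14)/(c*(c + 4))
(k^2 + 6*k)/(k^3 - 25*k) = (k + 6)/(k^2 - 25)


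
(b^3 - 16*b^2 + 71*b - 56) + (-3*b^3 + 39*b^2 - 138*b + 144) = -2*b^3 + 23*b^2 - 67*b + 88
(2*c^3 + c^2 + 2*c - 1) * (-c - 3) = -2*c^4 - 7*c^3 - 5*c^2 - 5*c + 3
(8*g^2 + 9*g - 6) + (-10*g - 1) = 8*g^2 - g - 7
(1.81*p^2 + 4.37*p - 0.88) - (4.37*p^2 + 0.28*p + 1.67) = -2.56*p^2 + 4.09*p - 2.55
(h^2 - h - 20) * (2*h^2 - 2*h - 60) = 2*h^4 - 4*h^3 - 98*h^2 + 100*h + 1200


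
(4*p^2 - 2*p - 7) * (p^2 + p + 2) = 4*p^4 + 2*p^3 - p^2 - 11*p - 14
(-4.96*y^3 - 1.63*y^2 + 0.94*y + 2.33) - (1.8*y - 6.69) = -4.96*y^3 - 1.63*y^2 - 0.86*y + 9.02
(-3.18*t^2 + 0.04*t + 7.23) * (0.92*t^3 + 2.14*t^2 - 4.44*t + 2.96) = -2.9256*t^5 - 6.7684*t^4 + 20.8564*t^3 + 5.8818*t^2 - 31.9828*t + 21.4008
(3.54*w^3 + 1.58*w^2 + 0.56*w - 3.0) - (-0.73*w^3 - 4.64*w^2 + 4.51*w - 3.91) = 4.27*w^3 + 6.22*w^2 - 3.95*w + 0.91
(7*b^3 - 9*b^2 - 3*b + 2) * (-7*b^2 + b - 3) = -49*b^5 + 70*b^4 - 9*b^3 + 10*b^2 + 11*b - 6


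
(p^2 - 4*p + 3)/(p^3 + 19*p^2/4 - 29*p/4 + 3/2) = 4*(p - 3)/(4*p^2 + 23*p - 6)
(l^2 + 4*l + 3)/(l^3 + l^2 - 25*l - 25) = (l + 3)/(l^2 - 25)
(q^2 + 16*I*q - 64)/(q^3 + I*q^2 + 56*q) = (q + 8*I)/(q*(q - 7*I))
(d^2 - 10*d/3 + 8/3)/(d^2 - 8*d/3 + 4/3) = (3*d - 4)/(3*d - 2)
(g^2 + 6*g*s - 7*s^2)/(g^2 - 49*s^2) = (-g + s)/(-g + 7*s)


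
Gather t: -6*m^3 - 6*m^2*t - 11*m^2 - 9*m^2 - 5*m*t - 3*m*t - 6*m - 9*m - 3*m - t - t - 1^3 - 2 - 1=-6*m^3 - 20*m^2 - 18*m + t*(-6*m^2 - 8*m - 2) - 4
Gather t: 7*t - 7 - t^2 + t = -t^2 + 8*t - 7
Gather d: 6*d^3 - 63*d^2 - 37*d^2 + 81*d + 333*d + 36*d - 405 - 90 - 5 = 6*d^3 - 100*d^2 + 450*d - 500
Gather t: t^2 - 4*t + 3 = t^2 - 4*t + 3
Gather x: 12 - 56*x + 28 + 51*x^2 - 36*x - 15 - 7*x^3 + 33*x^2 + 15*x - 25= -7*x^3 + 84*x^2 - 77*x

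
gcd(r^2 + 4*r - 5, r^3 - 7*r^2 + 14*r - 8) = r - 1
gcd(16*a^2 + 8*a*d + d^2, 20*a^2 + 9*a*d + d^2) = 4*a + d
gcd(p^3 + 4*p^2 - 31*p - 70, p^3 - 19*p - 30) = p^2 - 3*p - 10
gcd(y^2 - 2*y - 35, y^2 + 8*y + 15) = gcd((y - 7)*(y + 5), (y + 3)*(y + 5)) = y + 5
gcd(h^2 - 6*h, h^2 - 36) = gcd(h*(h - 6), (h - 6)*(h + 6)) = h - 6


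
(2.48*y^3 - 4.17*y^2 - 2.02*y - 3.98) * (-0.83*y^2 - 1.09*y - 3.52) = -2.0584*y^5 + 0.757899999999999*y^4 - 2.5077*y^3 + 20.1836*y^2 + 11.4486*y + 14.0096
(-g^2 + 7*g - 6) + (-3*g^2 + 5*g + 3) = -4*g^2 + 12*g - 3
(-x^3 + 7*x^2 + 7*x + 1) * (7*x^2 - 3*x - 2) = -7*x^5 + 52*x^4 + 30*x^3 - 28*x^2 - 17*x - 2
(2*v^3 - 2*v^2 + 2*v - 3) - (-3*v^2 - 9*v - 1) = 2*v^3 + v^2 + 11*v - 2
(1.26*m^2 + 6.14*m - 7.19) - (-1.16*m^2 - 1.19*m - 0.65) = 2.42*m^2 + 7.33*m - 6.54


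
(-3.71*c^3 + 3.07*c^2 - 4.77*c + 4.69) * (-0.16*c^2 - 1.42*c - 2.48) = 0.5936*c^5 + 4.777*c^4 + 5.6046*c^3 - 1.5906*c^2 + 5.1698*c - 11.6312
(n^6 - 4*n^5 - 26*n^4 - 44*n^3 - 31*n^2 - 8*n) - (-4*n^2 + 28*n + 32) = n^6 - 4*n^5 - 26*n^4 - 44*n^3 - 27*n^2 - 36*n - 32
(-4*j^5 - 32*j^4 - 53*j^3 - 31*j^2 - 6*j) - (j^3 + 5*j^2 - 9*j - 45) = -4*j^5 - 32*j^4 - 54*j^3 - 36*j^2 + 3*j + 45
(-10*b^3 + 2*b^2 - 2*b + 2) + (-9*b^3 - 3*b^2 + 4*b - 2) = -19*b^3 - b^2 + 2*b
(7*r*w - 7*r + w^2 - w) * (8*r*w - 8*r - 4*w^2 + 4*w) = 56*r^2*w^2 - 112*r^2*w + 56*r^2 - 20*r*w^3 + 40*r*w^2 - 20*r*w - 4*w^4 + 8*w^3 - 4*w^2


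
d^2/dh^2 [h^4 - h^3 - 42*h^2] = 12*h^2 - 6*h - 84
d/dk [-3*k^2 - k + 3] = -6*k - 1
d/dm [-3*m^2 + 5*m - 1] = 5 - 6*m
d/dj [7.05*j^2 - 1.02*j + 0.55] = 14.1*j - 1.02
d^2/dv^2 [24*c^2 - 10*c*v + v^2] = 2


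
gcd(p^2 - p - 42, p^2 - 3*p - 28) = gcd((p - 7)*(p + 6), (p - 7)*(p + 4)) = p - 7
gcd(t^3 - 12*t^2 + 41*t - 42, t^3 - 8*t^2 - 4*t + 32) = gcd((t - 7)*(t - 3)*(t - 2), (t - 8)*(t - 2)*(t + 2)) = t - 2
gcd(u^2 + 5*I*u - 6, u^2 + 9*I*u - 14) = u + 2*I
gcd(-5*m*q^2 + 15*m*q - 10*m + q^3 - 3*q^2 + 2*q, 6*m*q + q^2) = 1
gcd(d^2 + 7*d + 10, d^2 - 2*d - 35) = d + 5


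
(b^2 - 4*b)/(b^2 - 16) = b/(b + 4)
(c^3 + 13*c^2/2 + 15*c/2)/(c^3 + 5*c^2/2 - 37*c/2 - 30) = c/(c - 4)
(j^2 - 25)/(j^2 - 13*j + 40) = (j + 5)/(j - 8)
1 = 1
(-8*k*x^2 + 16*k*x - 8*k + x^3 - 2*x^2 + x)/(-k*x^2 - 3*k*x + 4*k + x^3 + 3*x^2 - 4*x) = (-8*k*x + 8*k + x^2 - x)/(-k*x - 4*k + x^2 + 4*x)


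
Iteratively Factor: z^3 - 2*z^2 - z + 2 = (z - 1)*(z^2 - z - 2) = (z - 1)*(z + 1)*(z - 2)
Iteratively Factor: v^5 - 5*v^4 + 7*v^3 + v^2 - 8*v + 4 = (v - 2)*(v^4 - 3*v^3 + v^2 + 3*v - 2) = (v - 2)^2*(v^3 - v^2 - v + 1) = (v - 2)^2*(v - 1)*(v^2 - 1) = (v - 2)^2*(v - 1)*(v + 1)*(v - 1)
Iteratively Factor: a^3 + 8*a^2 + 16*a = (a)*(a^2 + 8*a + 16) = a*(a + 4)*(a + 4)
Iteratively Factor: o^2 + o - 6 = (o - 2)*(o + 3)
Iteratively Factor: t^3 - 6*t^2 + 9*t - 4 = (t - 1)*(t^2 - 5*t + 4) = (t - 1)^2*(t - 4)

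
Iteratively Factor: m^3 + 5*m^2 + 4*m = (m + 1)*(m^2 + 4*m) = m*(m + 1)*(m + 4)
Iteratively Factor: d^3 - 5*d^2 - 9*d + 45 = (d - 5)*(d^2 - 9) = (d - 5)*(d - 3)*(d + 3)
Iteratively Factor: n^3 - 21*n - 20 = (n - 5)*(n^2 + 5*n + 4) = (n - 5)*(n + 1)*(n + 4)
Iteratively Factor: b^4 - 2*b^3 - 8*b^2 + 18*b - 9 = (b - 3)*(b^3 + b^2 - 5*b + 3) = (b - 3)*(b + 3)*(b^2 - 2*b + 1) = (b - 3)*(b - 1)*(b + 3)*(b - 1)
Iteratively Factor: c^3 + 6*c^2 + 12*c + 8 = (c + 2)*(c^2 + 4*c + 4) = (c + 2)^2*(c + 2)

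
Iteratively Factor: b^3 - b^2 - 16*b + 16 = (b - 4)*(b^2 + 3*b - 4) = (b - 4)*(b + 4)*(b - 1)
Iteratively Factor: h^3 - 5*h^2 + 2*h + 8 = (h - 2)*(h^2 - 3*h - 4) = (h - 2)*(h + 1)*(h - 4)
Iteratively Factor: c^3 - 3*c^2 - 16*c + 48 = (c + 4)*(c^2 - 7*c + 12) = (c - 3)*(c + 4)*(c - 4)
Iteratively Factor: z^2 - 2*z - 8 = (z - 4)*(z + 2)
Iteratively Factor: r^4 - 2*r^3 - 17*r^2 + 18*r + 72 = (r - 3)*(r^3 + r^2 - 14*r - 24) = (r - 3)*(r + 2)*(r^2 - r - 12) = (r - 3)*(r + 2)*(r + 3)*(r - 4)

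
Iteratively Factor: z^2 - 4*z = (z - 4)*(z)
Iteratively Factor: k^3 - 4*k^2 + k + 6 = (k - 3)*(k^2 - k - 2) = (k - 3)*(k - 2)*(k + 1)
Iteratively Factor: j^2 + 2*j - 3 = (j - 1)*(j + 3)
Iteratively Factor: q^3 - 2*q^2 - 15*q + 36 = (q - 3)*(q^2 + q - 12) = (q - 3)^2*(q + 4)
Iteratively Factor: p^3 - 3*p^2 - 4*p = (p + 1)*(p^2 - 4*p) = (p - 4)*(p + 1)*(p)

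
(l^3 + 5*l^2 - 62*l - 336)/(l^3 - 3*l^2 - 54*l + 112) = (l + 6)/(l - 2)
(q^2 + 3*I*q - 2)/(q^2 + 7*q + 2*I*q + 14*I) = (q + I)/(q + 7)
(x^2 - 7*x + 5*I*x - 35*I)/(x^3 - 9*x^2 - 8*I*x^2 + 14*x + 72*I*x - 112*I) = (x + 5*I)/(x^2 + x*(-2 - 8*I) + 16*I)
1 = 1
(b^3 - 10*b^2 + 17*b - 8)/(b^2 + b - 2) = (b^2 - 9*b + 8)/(b + 2)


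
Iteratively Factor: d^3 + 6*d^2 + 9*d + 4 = (d + 1)*(d^2 + 5*d + 4) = (d + 1)^2*(d + 4)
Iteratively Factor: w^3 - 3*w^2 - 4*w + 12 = (w - 2)*(w^2 - w - 6) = (w - 3)*(w - 2)*(w + 2)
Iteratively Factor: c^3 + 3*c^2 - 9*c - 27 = (c - 3)*(c^2 + 6*c + 9) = (c - 3)*(c + 3)*(c + 3)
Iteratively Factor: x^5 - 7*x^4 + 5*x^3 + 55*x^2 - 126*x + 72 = (x - 2)*(x^4 - 5*x^3 - 5*x^2 + 45*x - 36) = (x - 3)*(x - 2)*(x^3 - 2*x^2 - 11*x + 12) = (x - 3)*(x - 2)*(x - 1)*(x^2 - x - 12) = (x - 3)*(x - 2)*(x - 1)*(x + 3)*(x - 4)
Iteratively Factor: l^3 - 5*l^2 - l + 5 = (l + 1)*(l^2 - 6*l + 5) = (l - 1)*(l + 1)*(l - 5)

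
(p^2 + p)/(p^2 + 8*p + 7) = p/(p + 7)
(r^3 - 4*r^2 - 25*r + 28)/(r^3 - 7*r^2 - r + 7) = (r + 4)/(r + 1)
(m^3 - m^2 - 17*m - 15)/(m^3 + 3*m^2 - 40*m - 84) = (m^3 - m^2 - 17*m - 15)/(m^3 + 3*m^2 - 40*m - 84)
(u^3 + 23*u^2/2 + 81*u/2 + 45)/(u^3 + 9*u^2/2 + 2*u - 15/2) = (u + 6)/(u - 1)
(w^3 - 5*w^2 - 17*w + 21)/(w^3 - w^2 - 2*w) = (-w^3 + 5*w^2 + 17*w - 21)/(w*(-w^2 + w + 2))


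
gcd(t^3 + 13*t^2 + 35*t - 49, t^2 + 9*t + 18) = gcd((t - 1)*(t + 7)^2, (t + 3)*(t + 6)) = 1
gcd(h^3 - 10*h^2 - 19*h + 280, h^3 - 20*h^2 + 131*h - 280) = h^2 - 15*h + 56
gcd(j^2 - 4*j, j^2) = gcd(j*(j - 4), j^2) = j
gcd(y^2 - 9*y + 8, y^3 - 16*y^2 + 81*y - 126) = 1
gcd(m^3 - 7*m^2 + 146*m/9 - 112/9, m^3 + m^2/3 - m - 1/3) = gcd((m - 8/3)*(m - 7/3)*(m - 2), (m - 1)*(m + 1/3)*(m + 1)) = 1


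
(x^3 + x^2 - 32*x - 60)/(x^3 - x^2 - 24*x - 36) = (x + 5)/(x + 3)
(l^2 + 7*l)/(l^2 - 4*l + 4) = l*(l + 7)/(l^2 - 4*l + 4)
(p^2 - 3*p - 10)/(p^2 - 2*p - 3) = (-p^2 + 3*p + 10)/(-p^2 + 2*p + 3)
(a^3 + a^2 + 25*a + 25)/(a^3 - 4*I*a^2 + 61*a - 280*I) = (a^2 + a*(1 + 5*I) + 5*I)/(a^2 + I*a + 56)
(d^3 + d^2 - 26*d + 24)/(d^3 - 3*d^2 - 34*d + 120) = (d - 1)/(d - 5)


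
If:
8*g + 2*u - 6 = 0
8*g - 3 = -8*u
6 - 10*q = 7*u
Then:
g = 7/8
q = 19/20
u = -1/2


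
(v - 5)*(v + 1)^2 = v^3 - 3*v^2 - 9*v - 5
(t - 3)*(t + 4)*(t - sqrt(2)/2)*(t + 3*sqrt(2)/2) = t^4 + t^3 + sqrt(2)*t^3 - 27*t^2/2 + sqrt(2)*t^2 - 12*sqrt(2)*t - 3*t/2 + 18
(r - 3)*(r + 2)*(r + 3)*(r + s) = r^4 + r^3*s + 2*r^3 + 2*r^2*s - 9*r^2 - 9*r*s - 18*r - 18*s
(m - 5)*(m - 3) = m^2 - 8*m + 15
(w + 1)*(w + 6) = w^2 + 7*w + 6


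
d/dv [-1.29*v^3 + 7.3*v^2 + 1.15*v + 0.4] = -3.87*v^2 + 14.6*v + 1.15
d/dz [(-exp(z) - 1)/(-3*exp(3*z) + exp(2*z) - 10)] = (-(exp(z) + 1)*(9*exp(z) - 2)*exp(z) + 3*exp(3*z) - exp(2*z) + 10)*exp(z)/(3*exp(3*z) - exp(2*z) + 10)^2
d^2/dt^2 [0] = 0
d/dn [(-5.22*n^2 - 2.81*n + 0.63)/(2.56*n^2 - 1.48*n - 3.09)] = (14.9192*n^2 + 29.034*n + 9.6153)/(6.5536*n^4 - 7.5776*n^3 - 13.6304*n^2 + 9.1464*n + 9.5481)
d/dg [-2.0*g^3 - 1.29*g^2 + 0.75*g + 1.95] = -6.0*g^2 - 2.58*g + 0.75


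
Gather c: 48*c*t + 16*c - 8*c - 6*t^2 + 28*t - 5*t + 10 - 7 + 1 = c*(48*t + 8) - 6*t^2 + 23*t + 4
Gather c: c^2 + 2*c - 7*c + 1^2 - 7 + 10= c^2 - 5*c + 4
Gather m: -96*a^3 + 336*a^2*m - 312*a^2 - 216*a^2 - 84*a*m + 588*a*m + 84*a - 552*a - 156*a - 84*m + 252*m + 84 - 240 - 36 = -96*a^3 - 528*a^2 - 624*a + m*(336*a^2 + 504*a + 168) - 192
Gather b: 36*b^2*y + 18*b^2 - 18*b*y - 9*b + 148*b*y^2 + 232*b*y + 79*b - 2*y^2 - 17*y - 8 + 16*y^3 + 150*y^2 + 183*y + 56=b^2*(36*y + 18) + b*(148*y^2 + 214*y + 70) + 16*y^3 + 148*y^2 + 166*y + 48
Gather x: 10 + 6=16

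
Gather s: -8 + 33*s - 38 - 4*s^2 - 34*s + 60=-4*s^2 - s + 14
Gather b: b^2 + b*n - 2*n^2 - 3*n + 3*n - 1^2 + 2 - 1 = b^2 + b*n - 2*n^2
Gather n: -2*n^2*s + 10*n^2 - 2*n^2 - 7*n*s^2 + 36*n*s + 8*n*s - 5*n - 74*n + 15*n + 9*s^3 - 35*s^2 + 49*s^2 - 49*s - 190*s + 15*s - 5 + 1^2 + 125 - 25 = n^2*(8 - 2*s) + n*(-7*s^2 + 44*s - 64) + 9*s^3 + 14*s^2 - 224*s + 96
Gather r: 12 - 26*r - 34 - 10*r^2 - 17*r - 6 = -10*r^2 - 43*r - 28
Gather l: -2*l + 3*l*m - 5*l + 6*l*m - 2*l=l*(9*m - 9)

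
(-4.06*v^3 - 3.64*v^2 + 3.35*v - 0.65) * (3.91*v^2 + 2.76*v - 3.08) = -15.8746*v^5 - 25.438*v^4 + 15.5569*v^3 + 17.9157*v^2 - 12.112*v + 2.002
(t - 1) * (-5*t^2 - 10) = -5*t^3 + 5*t^2 - 10*t + 10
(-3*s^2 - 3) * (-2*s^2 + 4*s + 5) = 6*s^4 - 12*s^3 - 9*s^2 - 12*s - 15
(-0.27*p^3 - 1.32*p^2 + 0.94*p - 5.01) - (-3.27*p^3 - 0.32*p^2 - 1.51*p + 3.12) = 3.0*p^3 - 1.0*p^2 + 2.45*p - 8.13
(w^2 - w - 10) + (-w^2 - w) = -2*w - 10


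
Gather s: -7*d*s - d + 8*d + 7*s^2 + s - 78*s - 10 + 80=7*d + 7*s^2 + s*(-7*d - 77) + 70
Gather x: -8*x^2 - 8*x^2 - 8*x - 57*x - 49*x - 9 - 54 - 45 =-16*x^2 - 114*x - 108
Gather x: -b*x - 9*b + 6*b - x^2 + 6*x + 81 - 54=-3*b - x^2 + x*(6 - b) + 27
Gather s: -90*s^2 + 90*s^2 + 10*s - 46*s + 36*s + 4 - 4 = 0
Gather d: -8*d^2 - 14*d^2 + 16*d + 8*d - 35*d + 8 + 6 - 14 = -22*d^2 - 11*d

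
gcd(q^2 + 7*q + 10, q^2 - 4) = q + 2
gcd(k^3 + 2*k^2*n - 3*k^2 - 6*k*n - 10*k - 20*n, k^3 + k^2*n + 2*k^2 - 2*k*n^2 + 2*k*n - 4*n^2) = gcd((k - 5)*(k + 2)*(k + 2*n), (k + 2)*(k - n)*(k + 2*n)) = k^2 + 2*k*n + 2*k + 4*n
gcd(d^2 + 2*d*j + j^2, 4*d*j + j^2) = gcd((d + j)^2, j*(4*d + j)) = 1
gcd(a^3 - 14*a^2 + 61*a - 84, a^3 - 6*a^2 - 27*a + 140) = a^2 - 11*a + 28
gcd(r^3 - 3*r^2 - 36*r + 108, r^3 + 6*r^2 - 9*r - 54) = r^2 + 3*r - 18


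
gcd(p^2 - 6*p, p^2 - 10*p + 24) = p - 6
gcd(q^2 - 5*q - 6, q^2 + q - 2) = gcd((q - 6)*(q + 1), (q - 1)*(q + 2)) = 1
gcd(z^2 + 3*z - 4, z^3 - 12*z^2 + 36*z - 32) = 1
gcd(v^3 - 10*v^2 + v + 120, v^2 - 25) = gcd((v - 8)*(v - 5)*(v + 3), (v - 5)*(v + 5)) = v - 5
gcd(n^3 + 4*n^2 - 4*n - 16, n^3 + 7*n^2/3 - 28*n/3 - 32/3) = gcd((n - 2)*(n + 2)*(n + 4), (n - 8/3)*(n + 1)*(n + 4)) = n + 4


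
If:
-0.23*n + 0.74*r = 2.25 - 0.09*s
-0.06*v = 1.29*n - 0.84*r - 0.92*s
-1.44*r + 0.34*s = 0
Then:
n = 29.8576090180955 - 0.18847028577079*v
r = 8.13185998220113 - 0.0386631068921191*v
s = 34.440818748146 - 0.163749629190151*v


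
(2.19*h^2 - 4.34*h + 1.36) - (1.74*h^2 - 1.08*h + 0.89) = 0.45*h^2 - 3.26*h + 0.47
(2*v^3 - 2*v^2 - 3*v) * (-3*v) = -6*v^4 + 6*v^3 + 9*v^2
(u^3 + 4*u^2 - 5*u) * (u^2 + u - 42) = u^5 + 5*u^4 - 43*u^3 - 173*u^2 + 210*u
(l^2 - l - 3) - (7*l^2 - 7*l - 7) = -6*l^2 + 6*l + 4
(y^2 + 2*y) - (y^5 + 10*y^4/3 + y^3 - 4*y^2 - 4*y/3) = -y^5 - 10*y^4/3 - y^3 + 5*y^2 + 10*y/3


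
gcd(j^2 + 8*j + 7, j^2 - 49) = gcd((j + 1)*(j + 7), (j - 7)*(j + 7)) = j + 7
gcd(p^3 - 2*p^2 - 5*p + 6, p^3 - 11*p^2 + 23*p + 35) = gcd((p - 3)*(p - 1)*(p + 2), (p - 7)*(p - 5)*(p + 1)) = 1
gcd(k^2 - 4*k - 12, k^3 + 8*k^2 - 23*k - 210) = 1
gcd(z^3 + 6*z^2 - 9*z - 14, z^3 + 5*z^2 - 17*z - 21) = z^2 + 8*z + 7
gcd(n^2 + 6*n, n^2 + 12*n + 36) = n + 6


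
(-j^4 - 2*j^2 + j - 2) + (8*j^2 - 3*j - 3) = -j^4 + 6*j^2 - 2*j - 5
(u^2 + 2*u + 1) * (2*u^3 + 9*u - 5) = 2*u^5 + 4*u^4 + 11*u^3 + 13*u^2 - u - 5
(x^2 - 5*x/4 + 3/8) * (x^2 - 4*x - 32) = x^4 - 21*x^3/4 - 213*x^2/8 + 77*x/2 - 12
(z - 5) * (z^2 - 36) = z^3 - 5*z^2 - 36*z + 180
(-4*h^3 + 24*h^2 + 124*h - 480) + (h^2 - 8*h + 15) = -4*h^3 + 25*h^2 + 116*h - 465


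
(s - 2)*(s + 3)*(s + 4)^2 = s^4 + 9*s^3 + 18*s^2 - 32*s - 96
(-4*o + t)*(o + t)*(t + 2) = -4*o^2*t - 8*o^2 - 3*o*t^2 - 6*o*t + t^3 + 2*t^2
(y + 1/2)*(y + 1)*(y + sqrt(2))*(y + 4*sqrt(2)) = y^4 + 3*y^3/2 + 5*sqrt(2)*y^3 + 17*y^2/2 + 15*sqrt(2)*y^2/2 + 5*sqrt(2)*y/2 + 12*y + 4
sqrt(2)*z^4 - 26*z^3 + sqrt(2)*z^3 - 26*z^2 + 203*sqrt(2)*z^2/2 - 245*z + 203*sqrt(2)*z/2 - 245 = (z - 7*sqrt(2))*(z - 7*sqrt(2)/2)*(z - 5*sqrt(2)/2)*(sqrt(2)*z + sqrt(2))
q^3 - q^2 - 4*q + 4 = (q - 2)*(q - 1)*(q + 2)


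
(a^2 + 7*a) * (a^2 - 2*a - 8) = a^4 + 5*a^3 - 22*a^2 - 56*a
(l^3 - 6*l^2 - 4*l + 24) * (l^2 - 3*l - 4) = l^5 - 9*l^4 + 10*l^3 + 60*l^2 - 56*l - 96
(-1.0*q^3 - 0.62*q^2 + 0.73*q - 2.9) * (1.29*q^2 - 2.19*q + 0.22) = -1.29*q^5 + 1.3902*q^4 + 2.0795*q^3 - 5.4761*q^2 + 6.5116*q - 0.638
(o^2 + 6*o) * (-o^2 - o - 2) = -o^4 - 7*o^3 - 8*o^2 - 12*o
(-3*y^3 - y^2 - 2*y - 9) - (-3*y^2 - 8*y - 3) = -3*y^3 + 2*y^2 + 6*y - 6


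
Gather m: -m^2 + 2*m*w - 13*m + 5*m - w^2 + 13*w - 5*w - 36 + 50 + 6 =-m^2 + m*(2*w - 8) - w^2 + 8*w + 20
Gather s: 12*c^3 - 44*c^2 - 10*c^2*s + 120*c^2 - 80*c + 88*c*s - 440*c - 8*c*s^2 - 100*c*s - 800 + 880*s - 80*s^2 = 12*c^3 + 76*c^2 - 520*c + s^2*(-8*c - 80) + s*(-10*c^2 - 12*c + 880) - 800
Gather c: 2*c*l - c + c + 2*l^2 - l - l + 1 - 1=2*c*l + 2*l^2 - 2*l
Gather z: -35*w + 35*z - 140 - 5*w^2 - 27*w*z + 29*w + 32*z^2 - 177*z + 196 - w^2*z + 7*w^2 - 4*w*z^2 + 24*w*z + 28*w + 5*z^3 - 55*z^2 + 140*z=2*w^2 + 22*w + 5*z^3 + z^2*(-4*w - 23) + z*(-w^2 - 3*w - 2) + 56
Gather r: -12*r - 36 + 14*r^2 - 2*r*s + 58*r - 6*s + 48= 14*r^2 + r*(46 - 2*s) - 6*s + 12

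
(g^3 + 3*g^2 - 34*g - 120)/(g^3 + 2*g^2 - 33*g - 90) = (g + 4)/(g + 3)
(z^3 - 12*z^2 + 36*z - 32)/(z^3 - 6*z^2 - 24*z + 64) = (z - 2)/(z + 4)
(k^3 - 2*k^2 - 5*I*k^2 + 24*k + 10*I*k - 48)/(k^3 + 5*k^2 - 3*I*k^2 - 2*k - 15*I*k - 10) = (k^3 - k^2*(2 + 5*I) + 2*k*(12 + 5*I) - 48)/(k^3 + k^2*(5 - 3*I) - k*(2 + 15*I) - 10)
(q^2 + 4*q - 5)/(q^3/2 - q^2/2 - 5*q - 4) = 2*(-q^2 - 4*q + 5)/(-q^3 + q^2 + 10*q + 8)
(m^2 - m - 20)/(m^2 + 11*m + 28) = (m - 5)/(m + 7)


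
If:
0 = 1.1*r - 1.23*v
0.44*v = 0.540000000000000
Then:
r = 1.37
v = 1.23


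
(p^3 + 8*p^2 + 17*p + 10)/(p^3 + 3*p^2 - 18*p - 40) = (p + 1)/(p - 4)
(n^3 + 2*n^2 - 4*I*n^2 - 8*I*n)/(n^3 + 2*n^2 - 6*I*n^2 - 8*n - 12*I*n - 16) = n/(n - 2*I)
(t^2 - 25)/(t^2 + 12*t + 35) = (t - 5)/(t + 7)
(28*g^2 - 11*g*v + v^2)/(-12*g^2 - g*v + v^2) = (-7*g + v)/(3*g + v)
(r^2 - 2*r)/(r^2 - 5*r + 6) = r/(r - 3)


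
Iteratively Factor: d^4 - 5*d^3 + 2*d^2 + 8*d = (d)*(d^3 - 5*d^2 + 2*d + 8) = d*(d + 1)*(d^2 - 6*d + 8) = d*(d - 4)*(d + 1)*(d - 2)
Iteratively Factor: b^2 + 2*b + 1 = (b + 1)*(b + 1)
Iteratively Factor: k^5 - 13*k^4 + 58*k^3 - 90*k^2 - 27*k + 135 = (k - 5)*(k^4 - 8*k^3 + 18*k^2 - 27) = (k - 5)*(k - 3)*(k^3 - 5*k^2 + 3*k + 9) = (k - 5)*(k - 3)^2*(k^2 - 2*k - 3) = (k - 5)*(k - 3)^2*(k + 1)*(k - 3)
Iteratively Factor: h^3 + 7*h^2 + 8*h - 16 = (h + 4)*(h^2 + 3*h - 4) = (h - 1)*(h + 4)*(h + 4)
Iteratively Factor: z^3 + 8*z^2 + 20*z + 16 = (z + 2)*(z^2 + 6*z + 8) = (z + 2)*(z + 4)*(z + 2)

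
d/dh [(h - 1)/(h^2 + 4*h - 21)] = (h^2 + 4*h - 2*(h - 1)*(h + 2) - 21)/(h^2 + 4*h - 21)^2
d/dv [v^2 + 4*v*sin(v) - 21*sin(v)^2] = 4*v*cos(v) + 2*v + 4*sin(v) - 21*sin(2*v)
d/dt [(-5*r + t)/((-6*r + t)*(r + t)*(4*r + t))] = 2*(-77*r^3 - 5*r^2*t + 8*r*t^2 - t^3)/(576*r^6 + 1248*r^5*t + 724*r^4*t^2 + 4*r^3*t^3 - 51*r^2*t^4 - 2*r*t^5 + t^6)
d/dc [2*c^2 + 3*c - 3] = 4*c + 3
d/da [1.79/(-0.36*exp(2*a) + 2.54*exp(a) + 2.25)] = (1.2888*exp(a) - 4.5466)*exp(a)/(-0.36*exp(2*a) + 2.54*exp(a) + 2.25)^2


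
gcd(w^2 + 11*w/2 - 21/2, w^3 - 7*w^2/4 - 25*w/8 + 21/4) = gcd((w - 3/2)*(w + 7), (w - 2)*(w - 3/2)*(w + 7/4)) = w - 3/2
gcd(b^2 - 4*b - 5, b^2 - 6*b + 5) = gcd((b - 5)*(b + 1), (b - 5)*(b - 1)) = b - 5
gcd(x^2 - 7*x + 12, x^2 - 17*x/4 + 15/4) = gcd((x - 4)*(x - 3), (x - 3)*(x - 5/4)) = x - 3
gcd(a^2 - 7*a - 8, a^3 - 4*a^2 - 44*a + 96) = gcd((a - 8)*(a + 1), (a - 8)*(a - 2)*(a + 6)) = a - 8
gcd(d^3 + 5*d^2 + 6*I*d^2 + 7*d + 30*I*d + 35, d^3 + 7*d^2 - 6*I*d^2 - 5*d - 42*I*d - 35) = d - I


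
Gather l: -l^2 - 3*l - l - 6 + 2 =-l^2 - 4*l - 4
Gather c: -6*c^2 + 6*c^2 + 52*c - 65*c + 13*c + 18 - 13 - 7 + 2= 0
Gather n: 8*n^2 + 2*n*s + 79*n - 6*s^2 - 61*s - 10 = 8*n^2 + n*(2*s + 79) - 6*s^2 - 61*s - 10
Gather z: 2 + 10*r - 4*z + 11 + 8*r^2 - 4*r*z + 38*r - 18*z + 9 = 8*r^2 + 48*r + z*(-4*r - 22) + 22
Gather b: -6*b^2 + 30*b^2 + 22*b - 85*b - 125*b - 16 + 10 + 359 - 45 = 24*b^2 - 188*b + 308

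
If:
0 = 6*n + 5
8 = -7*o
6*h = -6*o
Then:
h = 8/7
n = -5/6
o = -8/7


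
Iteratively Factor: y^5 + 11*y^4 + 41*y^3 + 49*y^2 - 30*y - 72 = (y + 3)*(y^4 + 8*y^3 + 17*y^2 - 2*y - 24) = (y + 2)*(y + 3)*(y^3 + 6*y^2 + 5*y - 12) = (y - 1)*(y + 2)*(y + 3)*(y^2 + 7*y + 12) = (y - 1)*(y + 2)*(y + 3)*(y + 4)*(y + 3)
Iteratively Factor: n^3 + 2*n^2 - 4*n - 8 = (n - 2)*(n^2 + 4*n + 4) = (n - 2)*(n + 2)*(n + 2)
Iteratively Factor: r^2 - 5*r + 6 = (r - 2)*(r - 3)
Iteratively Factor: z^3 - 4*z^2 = (z)*(z^2 - 4*z) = z^2*(z - 4)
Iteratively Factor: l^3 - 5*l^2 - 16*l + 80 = (l - 5)*(l^2 - 16) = (l - 5)*(l - 4)*(l + 4)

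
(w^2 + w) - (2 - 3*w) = w^2 + 4*w - 2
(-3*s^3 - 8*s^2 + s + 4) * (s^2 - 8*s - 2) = -3*s^5 + 16*s^4 + 71*s^3 + 12*s^2 - 34*s - 8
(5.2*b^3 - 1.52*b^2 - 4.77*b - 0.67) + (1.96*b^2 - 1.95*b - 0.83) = 5.2*b^3 + 0.44*b^2 - 6.72*b - 1.5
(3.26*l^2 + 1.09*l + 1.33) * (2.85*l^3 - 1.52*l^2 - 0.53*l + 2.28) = 9.291*l^5 - 1.8487*l^4 + 0.4059*l^3 + 4.8335*l^2 + 1.7803*l + 3.0324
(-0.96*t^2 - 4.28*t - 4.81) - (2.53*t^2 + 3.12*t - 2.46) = -3.49*t^2 - 7.4*t - 2.35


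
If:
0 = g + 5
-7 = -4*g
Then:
No Solution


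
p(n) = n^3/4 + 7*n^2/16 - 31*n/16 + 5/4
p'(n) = 3*n^2/4 + 7*n/8 - 31/16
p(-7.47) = -64.07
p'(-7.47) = 33.38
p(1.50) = 0.17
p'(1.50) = 1.06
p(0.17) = 0.93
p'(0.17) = -1.77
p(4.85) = 30.67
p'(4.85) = 19.95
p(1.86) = 0.77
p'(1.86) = 2.28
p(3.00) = 6.12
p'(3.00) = 7.44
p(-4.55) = -4.43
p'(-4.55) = 9.61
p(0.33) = 0.67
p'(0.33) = -1.57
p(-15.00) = -715.00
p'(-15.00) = 153.69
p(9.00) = 201.50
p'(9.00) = 66.69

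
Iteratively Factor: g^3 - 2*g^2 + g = (g - 1)*(g^2 - g) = (g - 1)^2*(g)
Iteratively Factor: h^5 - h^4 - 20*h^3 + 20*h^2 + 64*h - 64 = (h + 2)*(h^4 - 3*h^3 - 14*h^2 + 48*h - 32) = (h - 1)*(h + 2)*(h^3 - 2*h^2 - 16*h + 32) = (h - 1)*(h + 2)*(h + 4)*(h^2 - 6*h + 8) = (h - 2)*(h - 1)*(h + 2)*(h + 4)*(h - 4)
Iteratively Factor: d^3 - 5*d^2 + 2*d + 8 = (d - 2)*(d^2 - 3*d - 4) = (d - 4)*(d - 2)*(d + 1)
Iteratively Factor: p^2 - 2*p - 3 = (p - 3)*(p + 1)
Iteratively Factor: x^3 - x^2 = (x)*(x^2 - x) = x*(x - 1)*(x)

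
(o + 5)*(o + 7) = o^2 + 12*o + 35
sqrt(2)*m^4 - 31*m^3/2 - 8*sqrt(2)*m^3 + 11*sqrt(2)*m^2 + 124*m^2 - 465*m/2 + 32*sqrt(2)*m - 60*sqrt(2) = (m - 5)*(m - 3)*(m - 8*sqrt(2))*(sqrt(2)*m + 1/2)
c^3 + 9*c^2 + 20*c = c*(c + 4)*(c + 5)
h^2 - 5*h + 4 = (h - 4)*(h - 1)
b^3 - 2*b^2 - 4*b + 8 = (b - 2)^2*(b + 2)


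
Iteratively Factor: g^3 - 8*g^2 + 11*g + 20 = (g - 5)*(g^2 - 3*g - 4) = (g - 5)*(g - 4)*(g + 1)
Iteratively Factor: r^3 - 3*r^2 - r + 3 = (r - 3)*(r^2 - 1) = (r - 3)*(r + 1)*(r - 1)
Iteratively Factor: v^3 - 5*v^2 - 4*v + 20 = (v - 5)*(v^2 - 4) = (v - 5)*(v + 2)*(v - 2)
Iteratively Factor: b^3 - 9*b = (b - 3)*(b^2 + 3*b) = (b - 3)*(b + 3)*(b)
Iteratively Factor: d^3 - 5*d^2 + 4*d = (d - 4)*(d^2 - d) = (d - 4)*(d - 1)*(d)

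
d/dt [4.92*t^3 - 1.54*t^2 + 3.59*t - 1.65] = 14.76*t^2 - 3.08*t + 3.59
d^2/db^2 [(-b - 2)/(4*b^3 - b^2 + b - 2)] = 2*(-(b + 2)*(12*b^2 - 2*b + 1)^2 + (12*b^2 - 2*b + (b + 2)*(12*b - 1) + 1)*(4*b^3 - b^2 + b - 2))/(4*b^3 - b^2 + b - 2)^3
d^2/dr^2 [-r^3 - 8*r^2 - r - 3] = -6*r - 16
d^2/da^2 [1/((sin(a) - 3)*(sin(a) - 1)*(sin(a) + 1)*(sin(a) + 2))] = (16*sin(a)^8 - 23*sin(a)^7 - 95*sin(a)^6 + 106*sin(a)^5 + 212*sin(a)^4 - 83*sin(a)^3 - 47*sin(a)^2 - 86)/((sin(a) - 3)^3*(sin(a) + 2)^3*cos(a)^6)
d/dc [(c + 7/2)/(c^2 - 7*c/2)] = (-4*c^2 - 28*c + 49)/(c^2*(4*c^2 - 28*c + 49))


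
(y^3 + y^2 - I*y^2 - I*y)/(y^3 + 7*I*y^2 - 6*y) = (y^2 + y - I*y - I)/(y^2 + 7*I*y - 6)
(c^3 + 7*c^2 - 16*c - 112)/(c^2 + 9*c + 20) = (c^2 + 3*c - 28)/(c + 5)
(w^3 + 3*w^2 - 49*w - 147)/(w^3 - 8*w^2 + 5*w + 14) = (w^2 + 10*w + 21)/(w^2 - w - 2)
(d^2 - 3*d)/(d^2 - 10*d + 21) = d/(d - 7)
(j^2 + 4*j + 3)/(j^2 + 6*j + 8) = (j^2 + 4*j + 3)/(j^2 + 6*j + 8)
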